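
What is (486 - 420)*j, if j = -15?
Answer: -990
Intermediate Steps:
(486 - 420)*j = (486 - 420)*(-15) = 66*(-15) = -990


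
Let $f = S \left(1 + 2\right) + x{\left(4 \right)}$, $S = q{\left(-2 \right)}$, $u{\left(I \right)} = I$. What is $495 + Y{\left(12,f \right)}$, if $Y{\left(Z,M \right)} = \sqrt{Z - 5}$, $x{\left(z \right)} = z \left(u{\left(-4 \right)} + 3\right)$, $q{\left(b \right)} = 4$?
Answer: $495 + \sqrt{7} \approx 497.65$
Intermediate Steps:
$S = 4$
$x{\left(z \right)} = - z$ ($x{\left(z \right)} = z \left(-4 + 3\right) = z \left(-1\right) = - z$)
$f = 8$ ($f = 4 \left(1 + 2\right) - 4 = 4 \cdot 3 - 4 = 12 - 4 = 8$)
$Y{\left(Z,M \right)} = \sqrt{-5 + Z}$
$495 + Y{\left(12,f \right)} = 495 + \sqrt{-5 + 12} = 495 + \sqrt{7}$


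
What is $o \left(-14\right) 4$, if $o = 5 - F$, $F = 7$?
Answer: $112$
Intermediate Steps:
$o = -2$ ($o = 5 - 7 = -2$)
$o \left(-14\right) 4 = \left(-2\right) \left(-14\right) 4 = 28 \cdot 4 = 112$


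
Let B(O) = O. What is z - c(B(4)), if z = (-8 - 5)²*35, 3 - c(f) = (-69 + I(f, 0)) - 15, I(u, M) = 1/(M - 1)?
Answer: 5827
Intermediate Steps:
I(u, M) = 1/(-1 + M)
c(f) = 88 (c(f) = 3 - ((-69 + 1/(-1 + 0)) - 15) = 3 - ((-69 + 1/(-1)) - 15) = 3 - ((-69 - 1) - 15) = 3 - (-70 - 15) = 3 - 1*(-85) = 3 + 85 = 88)
z = 5915 (z = (-13)²*35 = 169*35 = 5915)
z - c(B(4)) = 5915 - 1*88 = 5915 - 88 = 5827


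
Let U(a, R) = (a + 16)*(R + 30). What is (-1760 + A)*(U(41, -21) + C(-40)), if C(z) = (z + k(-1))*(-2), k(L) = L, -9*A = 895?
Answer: -9957325/9 ≈ -1.1064e+6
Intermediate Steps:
A = -895/9 (A = -⅑*895 = -895/9 ≈ -99.444)
U(a, R) = (16 + a)*(30 + R)
C(z) = 2 - 2*z (C(z) = (z - 1)*(-2) = (-1 + z)*(-2) = 2 - 2*z)
(-1760 + A)*(U(41, -21) + C(-40)) = (-1760 - 895/9)*((480 + 16*(-21) + 30*41 - 21*41) + (2 - 2*(-40))) = -16735*((480 - 336 + 1230 - 861) + (2 + 80))/9 = -16735*(513 + 82)/9 = -16735/9*595 = -9957325/9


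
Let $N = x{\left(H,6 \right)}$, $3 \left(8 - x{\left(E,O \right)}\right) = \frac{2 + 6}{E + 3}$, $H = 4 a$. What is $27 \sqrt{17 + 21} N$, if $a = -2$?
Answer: $\frac{1152 \sqrt{38}}{5} \approx 1420.3$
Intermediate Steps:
$H = -8$ ($H = 4 \left(-2\right) = -8$)
$x{\left(E,O \right)} = 8 - \frac{8}{3 \left(3 + E\right)}$ ($x{\left(E,O \right)} = 8 - \frac{\left(2 + 6\right) \frac{1}{E + 3}}{3} = 8 - \frac{8 \frac{1}{3 + E}}{3} = 8 - \frac{8}{3 \left(3 + E\right)}$)
$N = \frac{128}{15}$ ($N = \frac{8 \left(8 + 3 \left(-8\right)\right)}{3 \left(3 - 8\right)} = \frac{8 \left(8 - 24\right)}{3 \left(-5\right)} = \frac{8}{3} \left(- \frac{1}{5}\right) \left(-16\right) = \frac{128}{15} \approx 8.5333$)
$27 \sqrt{17 + 21} N = 27 \sqrt{17 + 21} \cdot \frac{128}{15} = 27 \sqrt{38} \cdot \frac{128}{15} = \frac{1152 \sqrt{38}}{5}$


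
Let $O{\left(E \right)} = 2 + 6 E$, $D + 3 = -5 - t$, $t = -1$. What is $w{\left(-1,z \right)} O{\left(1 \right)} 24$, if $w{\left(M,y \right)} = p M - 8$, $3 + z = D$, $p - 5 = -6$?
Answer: $-1344$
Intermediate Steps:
$p = -1$ ($p = 5 - 6 = -1$)
$D = -7$ ($D = -3 - 4 = -7$)
$z = -10$ ($z = -3 - 7 = -10$)
$w{\left(M,y \right)} = -8 - M$ ($w{\left(M,y \right)} = - M - 8 = -8 - M$)
$w{\left(-1,z \right)} O{\left(1 \right)} 24 = \left(-8 - -1\right) \left(2 + 6 \cdot 1\right) 24 = \left(-8 + 1\right) \left(2 + 6\right) 24 = \left(-7\right) 8 \cdot 24 = \left(-56\right) 24 = -1344$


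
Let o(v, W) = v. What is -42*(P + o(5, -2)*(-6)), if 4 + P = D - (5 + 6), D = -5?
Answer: 2100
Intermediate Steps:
P = -20 (P = -4 + (-5 - (5 + 6)) = -4 + (-5 - 1*11) = -4 + (-5 - 11) = -4 - 16 = -20)
-42*(P + o(5, -2)*(-6)) = -42*(-20 + 5*(-6)) = -42*(-20 - 30) = -42*(-50) = 2100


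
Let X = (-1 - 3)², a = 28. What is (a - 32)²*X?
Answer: 256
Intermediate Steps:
X = 16 (X = (-4)² = 16)
(a - 32)²*X = (28 - 32)²*16 = (-4)²*16 = 16*16 = 256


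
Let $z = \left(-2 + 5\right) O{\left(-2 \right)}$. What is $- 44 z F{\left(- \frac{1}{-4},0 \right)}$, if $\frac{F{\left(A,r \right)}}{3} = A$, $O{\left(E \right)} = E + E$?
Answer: $396$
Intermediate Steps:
$O{\left(E \right)} = 2 E$
$F{\left(A,r \right)} = 3 A$
$z = -12$ ($z = \left(-2 + 5\right) 2 \left(-2\right) = 3 \left(-4\right) = -12$)
$- 44 z F{\left(- \frac{1}{-4},0 \right)} = \left(-44\right) \left(-12\right) 3 \left(- \frac{1}{-4}\right) = 528 \cdot 3 \left(\left(-1\right) \left(- \frac{1}{4}\right)\right) = 528 \cdot 3 \cdot \frac{1}{4} = 528 \cdot \frac{3}{4} = 396$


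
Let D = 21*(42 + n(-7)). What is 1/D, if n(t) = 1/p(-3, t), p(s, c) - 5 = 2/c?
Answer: 11/9751 ≈ 0.0011281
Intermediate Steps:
p(s, c) = 5 + 2/c
n(t) = 1/(5 + 2/t)
D = 9751/11 (D = 21*(42 - 7/(2 + 5*(-7))) = 21*(42 - 7/(2 - 35)) = 21*(42 - 7/(-33)) = 21*(42 - 7*(-1/33)) = 21*(42 + 7/33) = 21*(1393/33) = 9751/11 ≈ 886.45)
1/D = 1/(9751/11) = 11/9751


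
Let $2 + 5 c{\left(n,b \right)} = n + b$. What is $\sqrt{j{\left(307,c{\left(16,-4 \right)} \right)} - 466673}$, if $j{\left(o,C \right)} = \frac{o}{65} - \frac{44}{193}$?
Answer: $\frac{i \sqrt{73442900962730}}{12545} \approx 683.13 i$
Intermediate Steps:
$c{\left(n,b \right)} = - \frac{2}{5} + \frac{b}{5} + \frac{n}{5}$ ($c{\left(n,b \right)} = - \frac{2}{5} + \frac{n + b}{5} = - \frac{2}{5} + \frac{b + n}{5} = - \frac{2}{5} + \left(\frac{b}{5} + \frac{n}{5}\right) = - \frac{2}{5} + \frac{b}{5} + \frac{n}{5}$)
$j{\left(o,C \right)} = - \frac{44}{193} + \frac{o}{65}$ ($j{\left(o,C \right)} = o \frac{1}{65} - \frac{44}{193} = \frac{o}{65} - \frac{44}{193} = - \frac{44}{193} + \frac{o}{65}$)
$\sqrt{j{\left(307,c{\left(16,-4 \right)} \right)} - 466673} = \sqrt{\left(- \frac{44}{193} + \frac{1}{65} \cdot 307\right) - 466673} = \sqrt{\left(- \frac{44}{193} + \frac{307}{65}\right) - 466673} = \sqrt{\frac{56391}{12545} - 466673} = \sqrt{- \frac{5854356394}{12545}} = \frac{i \sqrt{73442900962730}}{12545}$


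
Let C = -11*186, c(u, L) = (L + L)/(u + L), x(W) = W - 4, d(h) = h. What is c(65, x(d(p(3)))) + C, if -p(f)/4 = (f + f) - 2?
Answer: -18422/9 ≈ -2046.9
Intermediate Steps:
p(f) = 8 - 8*f (p(f) = -4*((f + f) - 2) = -4*(2*f - 2) = -4*(-2 + 2*f) = 8 - 8*f)
x(W) = -4 + W
c(u, L) = 2*L/(L + u) (c(u, L) = (2*L)/(L + u) = 2*L/(L + u))
C = -2046
c(65, x(d(p(3)))) + C = 2*(-4 + (8 - 8*3))/((-4 + (8 - 8*3)) + 65) - 2046 = 2*(-4 + (8 - 24))/((-4 + (8 - 24)) + 65) - 2046 = 2*(-4 - 16)/((-4 - 16) + 65) - 2046 = 2*(-20)/(-20 + 65) - 2046 = 2*(-20)/45 - 2046 = 2*(-20)*(1/45) - 2046 = -8/9 - 2046 = -18422/9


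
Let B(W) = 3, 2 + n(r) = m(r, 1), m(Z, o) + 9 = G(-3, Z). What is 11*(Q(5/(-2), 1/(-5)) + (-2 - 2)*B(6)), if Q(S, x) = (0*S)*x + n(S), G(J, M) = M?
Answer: -561/2 ≈ -280.50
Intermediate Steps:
m(Z, o) = -9 + Z
n(r) = -11 + r (n(r) = -2 + (-9 + r) = -11 + r)
Q(S, x) = -11 + S (Q(S, x) = (0*S)*x + (-11 + S) = 0*x + (-11 + S) = 0 + (-11 + S) = -11 + S)
11*(Q(5/(-2), 1/(-5)) + (-2 - 2)*B(6)) = 11*((-11 + 5/(-2)) + (-2 - 2)*3) = 11*((-11 + 5*(-½)) - 4*3) = 11*((-11 - 5/2) - 12) = 11*(-27/2 - 12) = 11*(-51/2) = -561/2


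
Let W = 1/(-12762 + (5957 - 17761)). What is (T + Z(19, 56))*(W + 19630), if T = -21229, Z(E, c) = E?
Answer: -5114055290295/12283 ≈ -4.1635e+8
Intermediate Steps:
W = -1/24566 (W = 1/(-12762 - 11804) = 1/(-24566) = -1/24566 ≈ -4.0707e-5)
(T + Z(19, 56))*(W + 19630) = (-21229 + 19)*(-1/24566 + 19630) = -21210*482230579/24566 = -5114055290295/12283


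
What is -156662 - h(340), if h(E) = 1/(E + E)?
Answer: -106530161/680 ≈ -1.5666e+5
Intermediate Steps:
h(E) = 1/(2*E)
-156662 - h(340) = -156662 - 1/(2*340) = -156662 - 1*1/680 = -156662 - 1/680 = -106530161/680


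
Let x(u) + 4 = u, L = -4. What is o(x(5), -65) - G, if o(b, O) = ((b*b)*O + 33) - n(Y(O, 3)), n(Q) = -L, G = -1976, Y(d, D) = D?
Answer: 1940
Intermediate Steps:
x(u) = -4 + u
n(Q) = 4 (n(Q) = -1*(-4) = 4)
o(b, O) = 29 + O*b² (o(b, O) = ((b*b)*O + 33) - 1*4 = (b²*O + 33) - 4 = (O*b² + 33) - 4 = (33 + O*b²) - 4 = 29 + O*b²)
o(x(5), -65) - G = (29 - 65*(-4 + 5)²) - 1*(-1976) = (29 - 65*1²) + 1976 = (29 - 65*1) + 1976 = (29 - 65) + 1976 = -36 + 1976 = 1940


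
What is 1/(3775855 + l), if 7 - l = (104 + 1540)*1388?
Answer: 1/1493990 ≈ 6.6935e-7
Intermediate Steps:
l = -2281865 (l = 7 - (104 + 1540)*1388 = 7 - 1644*1388 = 7 - 1*2281872 = 7 - 2281872 = -2281865)
1/(3775855 + l) = 1/(3775855 - 2281865) = 1/1493990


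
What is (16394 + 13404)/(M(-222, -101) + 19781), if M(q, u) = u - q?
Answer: 14899/9951 ≈ 1.4972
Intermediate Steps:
(16394 + 13404)/(M(-222, -101) + 19781) = (16394 + 13404)/((-101 - 1*(-222)) + 19781) = 29798/((-101 + 222) + 19781) = 29798/(121 + 19781) = 29798/19902 = 29798*(1/19902) = 14899/9951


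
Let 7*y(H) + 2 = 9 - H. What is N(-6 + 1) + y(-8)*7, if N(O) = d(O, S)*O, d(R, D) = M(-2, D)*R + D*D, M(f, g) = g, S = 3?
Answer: 45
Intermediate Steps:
d(R, D) = D² + D*R (d(R, D) = D*R + D*D = D*R + D² = D² + D*R)
N(O) = O*(9 + 3*O) (N(O) = (3*(3 + O))*O = (9 + 3*O)*O = O*(9 + 3*O))
y(H) = 1 - H/7 (y(H) = -2/7 + (9 - H)/7 = -2/7 + (9/7 - H/7) = 1 - H/7)
N(-6 + 1) + y(-8)*7 = 3*(-6 + 1)*(3 + (-6 + 1)) + (1 - ⅐*(-8))*7 = 3*(-5)*(3 - 5) + (1 + 8/7)*7 = 3*(-5)*(-2) + (15/7)*7 = 30 + 15 = 45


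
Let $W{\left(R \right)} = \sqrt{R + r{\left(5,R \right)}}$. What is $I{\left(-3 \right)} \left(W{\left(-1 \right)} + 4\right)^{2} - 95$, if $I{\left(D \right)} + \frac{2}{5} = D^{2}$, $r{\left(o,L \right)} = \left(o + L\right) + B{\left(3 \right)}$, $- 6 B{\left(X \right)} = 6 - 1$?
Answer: $\frac{1837}{30} + \frac{172 \sqrt{78}}{15} \approx 162.5$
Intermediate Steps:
$B{\left(X \right)} = - \frac{5}{6}$ ($B{\left(X \right)} = - \frac{6 - 1}{6} = \left(- \frac{1}{6}\right) 5 = - \frac{5}{6}$)
$r{\left(o,L \right)} = - \frac{5}{6} + L + o$ ($r{\left(o,L \right)} = \left(o + L\right) - \frac{5}{6} = \left(L + o\right) - \frac{5}{6} = - \frac{5}{6} + L + o$)
$W{\left(R \right)} = \sqrt{\frac{25}{6} + 2 R}$ ($W{\left(R \right)} = \sqrt{R + \left(- \frac{5}{6} + R + 5\right)} = \sqrt{R + \left(\frac{25}{6} + R\right)} = \sqrt{\frac{25}{6} + 2 R}$)
$I{\left(D \right)} = - \frac{2}{5} + D^{2}$
$I{\left(-3 \right)} \left(W{\left(-1 \right)} + 4\right)^{2} - 95 = \left(- \frac{2}{5} + \left(-3\right)^{2}\right) \left(\frac{\sqrt{150 + 72 \left(-1\right)}}{6} + 4\right)^{2} - 95 = \left(- \frac{2}{5} + 9\right) \left(\frac{\sqrt{150 - 72}}{6} + 4\right)^{2} - 95 = \frac{43 \left(\frac{\sqrt{78}}{6} + 4\right)^{2}}{5} - 95 = \frac{43 \left(4 + \frac{\sqrt{78}}{6}\right)^{2}}{5} - 95 = -95 + \frac{43 \left(4 + \frac{\sqrt{78}}{6}\right)^{2}}{5}$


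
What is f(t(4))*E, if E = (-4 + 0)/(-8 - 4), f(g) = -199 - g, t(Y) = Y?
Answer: -203/3 ≈ -67.667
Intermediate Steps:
E = ⅓ (E = -4/(-12) = -4*(-1/12) = ⅓ ≈ 0.33333)
f(t(4))*E = (-199 - 1*4)*(⅓) = (-199 - 4)*(⅓) = -203*⅓ = -203/3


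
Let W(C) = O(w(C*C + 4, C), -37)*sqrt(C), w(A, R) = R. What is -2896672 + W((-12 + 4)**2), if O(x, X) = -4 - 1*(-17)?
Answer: -2896568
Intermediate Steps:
O(x, X) = 13 (O(x, X) = -4 + 17 = 13)
W(C) = 13*sqrt(C)
-2896672 + W((-12 + 4)**2) = -2896672 + 13*sqrt((-12 + 4)**2) = -2896672 + 13*sqrt((-8)**2) = -2896672 + 13*sqrt(64) = -2896672 + 13*8 = -2896672 + 104 = -2896568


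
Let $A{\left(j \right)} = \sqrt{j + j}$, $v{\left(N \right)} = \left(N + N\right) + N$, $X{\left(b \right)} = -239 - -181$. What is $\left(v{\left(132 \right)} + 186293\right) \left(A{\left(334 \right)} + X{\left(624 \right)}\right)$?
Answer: $-10827962 + 373378 \sqrt{167} \approx -6.0029 \cdot 10^{6}$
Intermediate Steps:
$X{\left(b \right)} = -58$ ($X{\left(b \right)} = -239 + 181 = -58$)
$v{\left(N \right)} = 3 N$ ($v{\left(N \right)} = 2 N + N = 3 N$)
$A{\left(j \right)} = \sqrt{2} \sqrt{j}$ ($A{\left(j \right)} = \sqrt{2 j} = \sqrt{2} \sqrt{j}$)
$\left(v{\left(132 \right)} + 186293\right) \left(A{\left(334 \right)} + X{\left(624 \right)}\right) = \left(3 \cdot 132 + 186293\right) \left(\sqrt{2} \sqrt{334} - 58\right) = \left(396 + 186293\right) \left(2 \sqrt{167} - 58\right) = 186689 \left(-58 + 2 \sqrt{167}\right) = -10827962 + 373378 \sqrt{167}$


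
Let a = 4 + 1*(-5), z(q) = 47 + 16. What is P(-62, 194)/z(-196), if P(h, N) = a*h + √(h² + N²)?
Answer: 62/63 + 2*√10370/63 ≈ 4.2169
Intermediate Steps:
z(q) = 63
a = -1 (a = 4 - 5 = -1)
P(h, N) = √(N² + h²) - h (P(h, N) = -h + √(h² + N²) = -h + √(N² + h²) = √(N² + h²) - h)
P(-62, 194)/z(-196) = (√(194² + (-62)²) - 1*(-62))/63 = (√(37636 + 3844) + 62)*(1/63) = (√41480 + 62)*(1/63) = (2*√10370 + 62)*(1/63) = (62 + 2*√10370)*(1/63) = 62/63 + 2*√10370/63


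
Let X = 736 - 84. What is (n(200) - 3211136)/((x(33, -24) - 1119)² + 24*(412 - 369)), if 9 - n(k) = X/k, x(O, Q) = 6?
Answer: -160556513/61990050 ≈ -2.5900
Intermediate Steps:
X = 652
n(k) = 9 - 652/k
(n(200) - 3211136)/((x(33, -24) - 1119)² + 24*(412 - 369)) = ((9 - 652/200) - 3211136)/((6 - 1119)² + 24*(412 - 369)) = ((9 - 652*1/200) - 3211136)/((-1113)² + 24*43) = ((9 - 163/50) - 3211136)/(1238769 + 1032) = (287/50 - 3211136)/1239801 = -160556513/50*1/1239801 = -160556513/61990050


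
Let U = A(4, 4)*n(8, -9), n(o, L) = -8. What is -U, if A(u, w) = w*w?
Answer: 128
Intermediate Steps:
A(u, w) = w**2
U = -128 (U = 4**2*(-8) = 16*(-8) = -128)
-U = -1*(-128) = 128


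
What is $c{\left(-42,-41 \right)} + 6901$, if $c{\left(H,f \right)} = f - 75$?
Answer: $6785$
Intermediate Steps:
$c{\left(H,f \right)} = -75 + f$
$c{\left(-42,-41 \right)} + 6901 = \left(-75 - 41\right) + 6901 = -116 + 6901 = 6785$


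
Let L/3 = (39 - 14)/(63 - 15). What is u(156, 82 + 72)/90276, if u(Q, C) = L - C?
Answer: -813/481472 ≈ -0.0016886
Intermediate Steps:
L = 25/16 (L = 3*((39 - 14)/(63 - 15)) = 3*(25/48) = 25/16 ≈ 1.5625)
u(Q, C) = 25/16 - C
u(156, 82 + 72)/90276 = (25/16 - (82 + 72))/90276 = (25/16 - 1*154)*(1/90276) = (25/16 - 154)*(1/90276) = -2439/16*1/90276 = -813/481472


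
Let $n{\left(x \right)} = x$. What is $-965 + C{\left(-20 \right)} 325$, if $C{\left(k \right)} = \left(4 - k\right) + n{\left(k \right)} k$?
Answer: $136835$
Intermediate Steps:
$C{\left(k \right)} = 4 + k^{2} - k$ ($C{\left(k \right)} = \left(4 - k\right) + k k = \left(4 - k\right) + k^{2} = 4 + k^{2} - k$)
$-965 + C{\left(-20 \right)} 325 = -965 + \left(4 + \left(-20\right)^{2} - -20\right) 325 = -965 + \left(4 + 400 + 20\right) 325 = -965 + 424 \cdot 325 = -965 + 137800 = 136835$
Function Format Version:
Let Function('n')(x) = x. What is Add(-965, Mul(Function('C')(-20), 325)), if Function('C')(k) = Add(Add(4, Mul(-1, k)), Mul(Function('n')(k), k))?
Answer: 136835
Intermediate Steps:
Function('C')(k) = Add(4, Pow(k, 2), Mul(-1, k)) (Function('C')(k) = Add(Add(4, Mul(-1, k)), Mul(k, k)) = Add(Add(4, Mul(-1, k)), Pow(k, 2)) = Add(4, Pow(k, 2), Mul(-1, k)))
Add(-965, Mul(Function('C')(-20), 325)) = Add(-965, Mul(Add(4, Pow(-20, 2), Mul(-1, -20)), 325)) = Add(-965, Mul(Add(4, 400, 20), 325)) = Add(-965, Mul(424, 325)) = Add(-965, 137800) = 136835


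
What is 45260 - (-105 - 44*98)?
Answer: 49677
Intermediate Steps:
45260 - (-105 - 44*98) = 45260 - (-105 - 4312) = 45260 - 1*(-4417) = 45260 + 4417 = 49677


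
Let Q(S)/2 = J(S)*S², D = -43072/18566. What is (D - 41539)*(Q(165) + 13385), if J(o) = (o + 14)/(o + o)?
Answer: -16551156893160/9283 ≈ -1.7830e+9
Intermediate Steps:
J(o) = (14 + o)/(2*o) (J(o) = (14 + o)/((2*o)) = (14 + o)*(1/(2*o)) = (14 + o)/(2*o))
D = -21536/9283 (D = -43072*1/18566 = -21536/9283 ≈ -2.3199)
Q(S) = S*(14 + S) (Q(S) = 2*(((14 + S)/(2*S))*S²) = 2*(S*(14 + S)/2) = S*(14 + S))
(D - 41539)*(Q(165) + 13385) = (-21536/9283 - 41539)*(165*(14 + 165) + 13385) = -385628073*(165*179 + 13385)/9283 = -385628073*(29535 + 13385)/9283 = -385628073/9283*42920 = -16551156893160/9283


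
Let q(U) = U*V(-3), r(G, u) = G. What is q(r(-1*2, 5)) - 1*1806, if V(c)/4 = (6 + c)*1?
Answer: -1830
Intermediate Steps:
V(c) = 24 + 4*c (V(c) = 4*((6 + c)*1) = 4*(6 + c) = 24 + 4*c)
q(U) = 12*U (q(U) = U*(24 + 4*(-3)) = U*(24 - 12) = U*12 = 12*U)
q(r(-1*2, 5)) - 1*1806 = 12*(-1*2) - 1*1806 = 12*(-2) - 1806 = -24 - 1806 = -1830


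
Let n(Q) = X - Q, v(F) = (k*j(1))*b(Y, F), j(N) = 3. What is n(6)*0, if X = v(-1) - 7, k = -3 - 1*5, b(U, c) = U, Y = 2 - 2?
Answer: 0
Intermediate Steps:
Y = 0
k = -8 (k = -3 - 5 = -8)
v(F) = 0 (v(F) = -8*3*0 = -24*0 = 0)
X = -7 (X = 0 - 7 = -7)
n(Q) = -7 - Q
n(6)*0 = (-7 - 1*6)*0 = (-7 - 6)*0 = -13*0 = 0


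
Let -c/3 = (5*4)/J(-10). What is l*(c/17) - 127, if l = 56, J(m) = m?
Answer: -1823/17 ≈ -107.24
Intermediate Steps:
c = 6 (c = -3*5*4/(-10) = -60*(-1)/10 = -3*(-2) = 6)
l*(c/17) - 127 = 56*(6/17) - 127 = 336/17 - 127 = -1823/17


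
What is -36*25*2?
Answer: -1800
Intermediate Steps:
-36*25*2 = -900*2 = -1800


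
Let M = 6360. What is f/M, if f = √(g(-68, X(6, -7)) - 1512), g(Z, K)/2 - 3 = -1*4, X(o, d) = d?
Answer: I*√1514/6360 ≈ 0.0061179*I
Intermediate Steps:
g(Z, K) = -2 (g(Z, K) = 6 + 2*(-1*4) = 6 + 2*(-4) = 6 - 8 = -2)
f = I*√1514 (f = √(-2 - 1512) = √(-1514) = I*√1514 ≈ 38.91*I)
f/M = (I*√1514)/6360 = (I*√1514)*(1/6360) = I*√1514/6360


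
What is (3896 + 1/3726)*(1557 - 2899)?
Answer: -9740569487/1863 ≈ -5.2284e+6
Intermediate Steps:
(3896 + 1/3726)*(1557 - 2899) = (3896 + 1/3726)*(-1342) = (14516497/3726)*(-1342) = -9740569487/1863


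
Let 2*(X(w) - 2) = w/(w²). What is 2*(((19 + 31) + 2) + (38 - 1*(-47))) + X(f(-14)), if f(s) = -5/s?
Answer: 1387/5 ≈ 277.40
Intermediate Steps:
X(w) = 2 + 1/(2*w) (X(w) = 2 + (w/(w²))/2 = 2 + (w/w²)/2 = 2 + 1/(2*w))
2*(((19 + 31) + 2) + (38 - 1*(-47))) + X(f(-14)) = 2*(((19 + 31) + 2) + (38 - 1*(-47))) + (2 + 1/(2*((-5/(-14))))) = 2*((50 + 2) + (38 + 47)) + (2 + 1/(2*((-5*(-1/14))))) = 2*(52 + 85) + (2 + 1/(2*(5/14))) = 2*137 + (2 + (½)*(14/5)) = 274 + (2 + 7/5) = 274 + 17/5 = 1387/5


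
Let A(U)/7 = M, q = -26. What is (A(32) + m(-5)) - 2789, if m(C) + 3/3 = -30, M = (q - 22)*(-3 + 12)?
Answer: -5844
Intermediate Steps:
M = -432 (M = (-26 - 22)*(-3 + 12) = -48*9 = -432)
A(U) = -3024 (A(U) = 7*(-432) = -3024)
m(C) = -31 (m(C) = -1 - 30 = -31)
(A(32) + m(-5)) - 2789 = (-3024 - 31) - 2789 = -3055 - 2789 = -5844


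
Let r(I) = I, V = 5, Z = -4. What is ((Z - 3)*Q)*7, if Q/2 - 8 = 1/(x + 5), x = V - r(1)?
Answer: -7154/9 ≈ -794.89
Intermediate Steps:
x = 4 (x = 5 - 1*1 = 5 - 1 = 4)
Q = 146/9 (Q = 16 + 2/(4 + 5) = 16 + 2/9 = 146/9 ≈ 16.222)
((Z - 3)*Q)*7 = ((-4 - 3)*(146/9))*7 = -7*146/9*7 = -1022/9*7 = -7154/9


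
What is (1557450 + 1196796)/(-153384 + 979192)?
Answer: 1377123/412904 ≈ 3.3352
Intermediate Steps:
(1557450 + 1196796)/(-153384 + 979192) = 2754246/825808 = 2754246*(1/825808) = 1377123/412904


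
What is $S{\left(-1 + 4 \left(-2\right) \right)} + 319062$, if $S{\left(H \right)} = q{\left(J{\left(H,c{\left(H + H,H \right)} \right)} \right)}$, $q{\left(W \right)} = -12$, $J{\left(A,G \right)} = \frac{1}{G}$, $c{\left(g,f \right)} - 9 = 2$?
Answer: $319050$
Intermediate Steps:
$c{\left(g,f \right)} = 11$ ($c{\left(g,f \right)} = 9 + 2 = 11$)
$S{\left(H \right)} = -12$
$S{\left(-1 + 4 \left(-2\right) \right)} + 319062 = -12 + 319062 = 319050$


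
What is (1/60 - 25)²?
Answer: 2247001/3600 ≈ 624.17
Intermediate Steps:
(1/60 - 25)² = (-1499/60)² = 2247001/3600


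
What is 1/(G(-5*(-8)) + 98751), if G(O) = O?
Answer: 1/98791 ≈ 1.0122e-5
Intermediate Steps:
1/(G(-5*(-8)) + 98751) = 1/(-5*(-8) + 98751) = 1/(40 + 98751) = 1/98791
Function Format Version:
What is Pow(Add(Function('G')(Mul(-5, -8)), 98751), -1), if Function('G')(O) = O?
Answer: Rational(1, 98791) ≈ 1.0122e-5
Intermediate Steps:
Pow(Add(Function('G')(Mul(-5, -8)), 98751), -1) = Pow(Add(Mul(-5, -8), 98751), -1) = Pow(Add(40, 98751), -1) = Pow(98791, -1) = Rational(1, 98791)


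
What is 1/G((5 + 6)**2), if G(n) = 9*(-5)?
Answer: -1/45 ≈ -0.022222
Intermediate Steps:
G(n) = -45
1/G((5 + 6)**2) = 1/(-45) = -1/45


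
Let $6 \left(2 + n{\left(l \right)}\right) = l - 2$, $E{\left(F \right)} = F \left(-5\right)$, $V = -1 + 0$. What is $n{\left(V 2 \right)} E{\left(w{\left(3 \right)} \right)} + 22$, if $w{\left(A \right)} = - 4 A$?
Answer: $-138$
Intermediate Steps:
$V = -1$
$E{\left(F \right)} = - 5 F$
$n{\left(l \right)} = - \frac{7}{3} + \frac{l}{6}$ ($n{\left(l \right)} = -2 + \frac{l - 2}{6} = -2 + \frac{-2 + l}{6} = -2 + \left(- \frac{1}{3} + \frac{l}{6}\right) = - \frac{7}{3} + \frac{l}{6}$)
$n{\left(V 2 \right)} E{\left(w{\left(3 \right)} \right)} + 22 = \left(- \frac{7}{3} + \frac{\left(-1\right) 2}{6}\right) \left(- 5 \left(\left(-4\right) 3\right)\right) + 22 = \left(- \frac{7}{3} + \frac{1}{6} \left(-2\right)\right) \left(\left(-5\right) \left(-12\right)\right) + 22 = \left(- \frac{7}{3} - \frac{1}{3}\right) 60 + 22 = \left(- \frac{8}{3}\right) 60 + 22 = -160 + 22 = -138$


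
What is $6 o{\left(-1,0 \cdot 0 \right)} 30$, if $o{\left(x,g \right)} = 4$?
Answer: $720$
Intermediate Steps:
$6 o{\left(-1,0 \cdot 0 \right)} 30 = 6 \cdot 4 \cdot 30 = 24 \cdot 30 = 720$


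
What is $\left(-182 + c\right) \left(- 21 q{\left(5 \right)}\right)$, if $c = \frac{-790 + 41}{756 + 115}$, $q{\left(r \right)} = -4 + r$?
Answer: $\frac{3344691}{871} \approx 3840.1$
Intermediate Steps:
$c = - \frac{749}{871} \approx -0.85993$
$\left(-182 + c\right) \left(- 21 q{\left(5 \right)}\right) = \left(-182 - \frac{749}{871}\right) \left(- 21 \left(-4 + 5\right)\right) = - \frac{159271 \left(\left(-21\right) 1\right)}{871} = \left(- \frac{159271}{871}\right) \left(-21\right) = \frac{3344691}{871}$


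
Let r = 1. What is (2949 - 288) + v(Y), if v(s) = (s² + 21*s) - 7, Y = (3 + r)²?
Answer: 3246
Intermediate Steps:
Y = 16 (Y = (3 + 1)² = 4² = 16)
v(s) = -7 + s² + 21*s
(2949 - 288) + v(Y) = (2949 - 288) + (-7 + 16² + 21*16) = 2661 + (-7 + 256 + 336) = 2661 + 585 = 3246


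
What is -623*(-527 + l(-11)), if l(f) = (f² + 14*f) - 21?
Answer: 361963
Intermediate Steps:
l(f) = -21 + f² + 14*f
-623*(-527 + l(-11)) = -623*(-527 + (-21 + (-11)² + 14*(-11))) = -623*(-527 + (-21 + 121 - 154)) = -623*(-527 - 54) = -623*(-581) = 361963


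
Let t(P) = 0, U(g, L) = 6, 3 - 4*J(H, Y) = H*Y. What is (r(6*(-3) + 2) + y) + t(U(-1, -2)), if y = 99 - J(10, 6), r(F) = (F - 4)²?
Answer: 2053/4 ≈ 513.25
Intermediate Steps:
J(H, Y) = ¾ - H*Y/4
r(F) = (-4 + F)²
y = 453/4 (y = 99 - (¾ - ¼*10*6) = 99 - (¾ - 15) = 99 - 1*(-57/4) = 99 + 57/4 = 453/4 ≈ 113.25)
(r(6*(-3) + 2) + y) + t(U(-1, -2)) = ((-4 + (6*(-3) + 2))² + 453/4) + 0 = ((-4 + (-18 + 2))² + 453/4) + 0 = ((-4 - 16)² + 453/4) + 0 = ((-20)² + 453/4) + 0 = (400 + 453/4) + 0 = 2053/4 + 0 = 2053/4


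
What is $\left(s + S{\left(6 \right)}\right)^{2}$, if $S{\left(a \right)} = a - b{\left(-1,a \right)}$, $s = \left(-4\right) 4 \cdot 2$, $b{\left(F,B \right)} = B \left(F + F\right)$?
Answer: $196$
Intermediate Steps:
$b{\left(F,B \right)} = 2 B F$ ($b{\left(F,B \right)} = B 2 F = 2 B F$)
$s = -32$ ($s = \left(-16\right) 2 = -32$)
$S{\left(a \right)} = 3 a$ ($S{\left(a \right)} = a - 2 a \left(-1\right) = a - - 2 a = a + 2 a = 3 a$)
$\left(s + S{\left(6 \right)}\right)^{2} = \left(-32 + 3 \cdot 6\right)^{2} = \left(-32 + 18\right)^{2} = \left(-14\right)^{2} = 196$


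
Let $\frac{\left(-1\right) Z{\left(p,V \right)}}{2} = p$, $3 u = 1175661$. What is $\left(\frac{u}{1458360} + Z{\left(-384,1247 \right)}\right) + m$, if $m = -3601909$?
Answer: $- \frac{583528844097}{162040} \approx -3.6011 \cdot 10^{6}$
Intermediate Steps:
$u = 391887$ ($u = \frac{1}{3} \cdot 1175661 = 391887$)
$Z{\left(p,V \right)} = - 2 p$
$\left(\frac{u}{1458360} + Z{\left(-384,1247 \right)}\right) + m = \left(\frac{391887}{1458360} - -768\right) - 3601909 = \left(391887 \cdot \frac{1}{1458360} + 768\right) - 3601909 = \left(\frac{43543}{162040} + 768\right) - 3601909 = \frac{124490263}{162040} - 3601909 = - \frac{583528844097}{162040}$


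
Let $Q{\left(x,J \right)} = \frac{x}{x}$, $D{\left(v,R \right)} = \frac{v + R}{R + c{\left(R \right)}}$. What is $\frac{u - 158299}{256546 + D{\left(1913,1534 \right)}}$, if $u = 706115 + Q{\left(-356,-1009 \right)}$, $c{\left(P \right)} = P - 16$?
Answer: $\frac{1671937484}{782981839} \approx 2.1353$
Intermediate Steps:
$c{\left(P \right)} = -16 + P$ ($c{\left(P \right)} = P - 16 = -16 + P$)
$D{\left(v,R \right)} = \frac{R + v}{-16 + 2 R}$ ($D{\left(v,R \right)} = \frac{v + R}{R + \left(-16 + R\right)} = \frac{R + v}{-16 + 2 R}$)
$Q{\left(x,J \right)} = 1$
$u = 706116$ ($u = 706115 + 1 = 706116$)
$\frac{u - 158299}{256546 + D{\left(1913,1534 \right)}} = \frac{706116 - 158299}{256546 + \frac{1534 + 1913}{2 \left(-8 + 1534\right)}} = \frac{547817}{256546 + \frac{1}{2} \cdot \frac{1}{1526} \cdot 3447} = \frac{547817}{256546 + \frac{3447}{3052}} = \frac{547817}{\frac{782981839}{3052}} = 547817 \cdot \frac{3052}{782981839} = \frac{1671937484}{782981839}$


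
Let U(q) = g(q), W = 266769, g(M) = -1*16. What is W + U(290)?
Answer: 266753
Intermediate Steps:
g(M) = -16
U(q) = -16
W + U(290) = 266769 - 16 = 266753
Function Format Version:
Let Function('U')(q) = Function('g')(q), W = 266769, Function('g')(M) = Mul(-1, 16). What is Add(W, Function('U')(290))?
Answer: 266753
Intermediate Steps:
Function('g')(M) = -16
Function('U')(q) = -16
Add(W, Function('U')(290)) = Add(266769, -16) = 266753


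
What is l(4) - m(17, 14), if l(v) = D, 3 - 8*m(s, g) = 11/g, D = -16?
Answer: -1823/112 ≈ -16.277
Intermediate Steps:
m(s, g) = 3/8 - 11/(8*g)
l(v) = -16
l(4) - m(17, 14) = -16 - (-11 + 3*14)/(8*14) = -16 - (-11 + 42)/(8*14) = -16 - 31/(8*14) = -16 - 1*31/112 = -16 - 31/112 = -1823/112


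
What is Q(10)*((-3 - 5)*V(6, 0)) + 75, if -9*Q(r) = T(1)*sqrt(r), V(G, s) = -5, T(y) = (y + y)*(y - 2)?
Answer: 75 + 80*sqrt(10)/9 ≈ 103.11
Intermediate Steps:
T(y) = 2*y*(-2 + y) (T(y) = (2*y)*(-2 + y) = 2*y*(-2 + y))
Q(r) = 2*sqrt(r)/9 (Q(r) = -2*1*(-2 + 1)*sqrt(r)/9 = -2*1*(-1)*sqrt(r)/9 = -(-2)*sqrt(r)/9 = 2*sqrt(r)/9)
Q(10)*((-3 - 5)*V(6, 0)) + 75 = (2*sqrt(10)/9)*((-3 - 5)*(-5)) + 75 = (2*sqrt(10)/9)*(-8*(-5)) + 75 = (2*sqrt(10)/9)*40 + 75 = 80*sqrt(10)/9 + 75 = 75 + 80*sqrt(10)/9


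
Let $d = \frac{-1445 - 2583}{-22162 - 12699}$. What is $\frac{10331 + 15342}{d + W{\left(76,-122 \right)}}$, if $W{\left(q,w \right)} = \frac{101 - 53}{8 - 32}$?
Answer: $- \frac{894986453}{65694} \approx -13624.0$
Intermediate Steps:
$W{\left(q,w \right)} = -2$ ($W{\left(q,w \right)} = \frac{48}{-24} = 48 \left(- \frac{1}{24}\right) = -2$)
$d = \frac{4028}{34861}$ ($d = - \frac{4028}{-34861} = \left(-4028\right) \left(- \frac{1}{34861}\right) = \frac{4028}{34861} \approx 0.11554$)
$\frac{10331 + 15342}{d + W{\left(76,-122 \right)}} = \frac{10331 + 15342}{\frac{4028}{34861} - 2} = \frac{25673}{- \frac{65694}{34861}} = 25673 \left(- \frac{34861}{65694}\right) = - \frac{894986453}{65694}$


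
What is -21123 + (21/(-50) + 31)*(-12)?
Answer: -537249/25 ≈ -21490.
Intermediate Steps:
-21123 + (21/(-50) + 31)*(-12) = -21123 + (21*(-1/50) + 31)*(-12) = -21123 + (-21/50 + 31)*(-12) = -21123 + (1529/50)*(-12) = -21123 - 9174/25 = -537249/25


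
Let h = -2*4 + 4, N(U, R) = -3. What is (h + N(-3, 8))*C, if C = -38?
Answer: 266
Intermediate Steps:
h = -4 (h = -8 + 4 = -4)
(h + N(-3, 8))*C = (-4 - 3)*(-38) = -7*(-38) = 266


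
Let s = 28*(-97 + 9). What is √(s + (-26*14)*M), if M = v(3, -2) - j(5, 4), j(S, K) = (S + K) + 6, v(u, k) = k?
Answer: 14*√19 ≈ 61.025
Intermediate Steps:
j(S, K) = 6 + K + S (j(S, K) = (K + S) + 6 = 6 + K + S)
M = -17 (M = -2 - (6 + 4 + 5) = -2 - 1*15 = -2 - 15 = -17)
s = -2464 (s = 28*(-88) = -2464)
√(s + (-26*14)*M) = √(-2464 - 26*14*(-17)) = √(-2464 - 364*(-17)) = √(-2464 + 6188) = √3724 = 14*√19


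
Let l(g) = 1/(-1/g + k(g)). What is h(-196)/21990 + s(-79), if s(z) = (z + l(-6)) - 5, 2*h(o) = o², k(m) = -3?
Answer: -15603562/186915 ≈ -83.479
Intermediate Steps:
l(g) = 1/(-3 - 1/g) (l(g) = 1/(-1/g - 3) = 1/(-3 - 1/g))
h(o) = o²/2
s(z) = -91/17 + z (s(z) = (z - 6/(-1 - 3*(-6))) - 5 = (z - 6/(-1 + 18)) - 5 = (z - 6/17) - 5 = (-6/17 + z) - 5 = -91/17 + z)
h(-196)/21990 + s(-79) = ((½)*(-196)²)/21990 + (-91/17 - 79) = ((½)*38416)*(1/21990) - 1434/17 = 19208*(1/21990) - 1434/17 = 9604/10995 - 1434/17 = -15603562/186915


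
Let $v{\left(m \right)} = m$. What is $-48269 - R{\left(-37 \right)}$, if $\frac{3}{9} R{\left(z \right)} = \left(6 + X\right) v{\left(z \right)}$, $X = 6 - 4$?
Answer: $-47381$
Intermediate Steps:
$X = 2$
$R{\left(z \right)} = 24 z$ ($R{\left(z \right)} = 3 \left(6 + 2\right) z = 3 \cdot 8 z = 24 z$)
$-48269 - R{\left(-37 \right)} = -48269 - 24 \left(-37\right) = -48269 - -888 = -48269 + 888 = -47381$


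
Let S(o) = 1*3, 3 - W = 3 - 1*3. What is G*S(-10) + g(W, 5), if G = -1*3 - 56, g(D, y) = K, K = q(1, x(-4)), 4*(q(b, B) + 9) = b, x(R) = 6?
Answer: -743/4 ≈ -185.75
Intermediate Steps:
W = 3 (W = 3 - (3 - 1*3) = 3 - (3 - 3) = 3 - 1*0 = 3 + 0 = 3)
q(b, B) = -9 + b/4
K = -35/4 (K = -9 + (¼)*1 = -9 + ¼ = -35/4 ≈ -8.7500)
g(D, y) = -35/4
G = -59 (G = -3 - 56 = -59)
S(o) = 3
G*S(-10) + g(W, 5) = -59*3 - 35/4 = -177 - 35/4 = -743/4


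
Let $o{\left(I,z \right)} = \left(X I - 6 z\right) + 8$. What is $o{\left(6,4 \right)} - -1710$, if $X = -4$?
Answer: $1670$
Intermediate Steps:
$o{\left(I,z \right)} = 8 - 6 z - 4 I$ ($o{\left(I,z \right)} = \left(- 4 I - 6 z\right) + 8 = \left(- 6 z - 4 I\right) + 8 = 8 - 6 z - 4 I$)
$o{\left(6,4 \right)} - -1710 = \left(8 - 24 - 24\right) - -1710 = \left(8 - 24 - 24\right) + 1710 = -40 + 1710 = 1670$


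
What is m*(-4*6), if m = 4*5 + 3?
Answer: -552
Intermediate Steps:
m = 23 (m = 20 + 3 = 23)
m*(-4*6) = 23*(-4*6) = 23*(-24) = -552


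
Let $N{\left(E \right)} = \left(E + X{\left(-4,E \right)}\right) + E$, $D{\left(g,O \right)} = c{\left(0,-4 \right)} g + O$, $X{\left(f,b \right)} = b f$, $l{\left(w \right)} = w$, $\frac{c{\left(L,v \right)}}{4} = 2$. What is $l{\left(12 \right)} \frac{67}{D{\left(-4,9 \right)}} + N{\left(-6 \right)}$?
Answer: $- \frac{528}{23} \approx -22.957$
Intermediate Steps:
$c{\left(L,v \right)} = 8$ ($c{\left(L,v \right)} = 4 \cdot 2 = 8$)
$D{\left(g,O \right)} = O + 8 g$ ($D{\left(g,O \right)} = 8 g + O = O + 8 g$)
$N{\left(E \right)} = - 2 E$ ($N{\left(E \right)} = \left(E + E \left(-4\right)\right) + E = \left(E - 4 E\right) + E = - 3 E + E = - 2 E$)
$l{\left(12 \right)} \frac{67}{D{\left(-4,9 \right)}} + N{\left(-6 \right)} = 12 \frac{67}{9 + 8 \left(-4\right)} - -12 = 12 \frac{67}{9 - 32} + 12 = 12 \frac{67}{-23} + 12 = 12 \cdot 67 \left(- \frac{1}{23}\right) + 12 = 12 \left(- \frac{67}{23}\right) + 12 = - \frac{804}{23} + 12 = - \frac{528}{23}$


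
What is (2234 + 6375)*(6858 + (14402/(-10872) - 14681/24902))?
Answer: 3994961795797111/67683636 ≈ 5.9024e+7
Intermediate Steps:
(2234 + 6375)*(6858 + (14402/(-10872) - 14681/24902)) = 8609*(6858 + (14402*(-1/10872) - 14681*1/24902)) = 8609*(6858 + (-7201/5436 - 14681/24902)) = 8609*(6858 - 129562609/67683636) = 8609*(464044813079/67683636) = 3994961795797111/67683636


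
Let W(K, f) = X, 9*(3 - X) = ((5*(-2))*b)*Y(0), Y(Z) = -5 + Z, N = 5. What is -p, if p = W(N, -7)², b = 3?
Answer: -1681/9 ≈ -186.78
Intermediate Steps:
X = -41/3 (X = 3 - (5*(-2))*3*(-5 + 0)/9 = 3 - (-10*3)*(-5)/9 = 3 - (-10)*(-5)/3 = 3 - ⅑*150 = 3 - 50/3 = -41/3 ≈ -13.667)
W(K, f) = -41/3
p = 1681/9 (p = (-41/3)² = 1681/9 ≈ 186.78)
-p = -1*1681/9 = -1681/9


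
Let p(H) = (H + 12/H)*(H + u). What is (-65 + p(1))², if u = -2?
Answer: 6084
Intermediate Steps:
p(H) = (-2 + H)*(H + 12/H) (p(H) = (H + 12/H)*(H - 2) = (H + 12/H)*(-2 + H) = (-2 + H)*(H + 12/H))
(-65 + p(1))² = (-65 + (12 + 1² - 24/1 - 2*1))² = (-65 + (12 + 1 - 24*1 - 2))² = (-65 + (12 + 1 - 24 - 2))² = (-65 - 13)² = (-78)² = 6084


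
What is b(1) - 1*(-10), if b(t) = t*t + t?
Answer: 12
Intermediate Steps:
b(t) = t + t² (b(t) = t² + t = t + t²)
b(1) - 1*(-10) = 1*(1 + 1) - 1*(-10) = 1*2 + 10 = 2 + 10 = 12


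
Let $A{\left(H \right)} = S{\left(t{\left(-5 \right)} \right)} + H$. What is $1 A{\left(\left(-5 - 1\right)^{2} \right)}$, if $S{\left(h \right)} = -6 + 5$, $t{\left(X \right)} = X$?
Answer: $35$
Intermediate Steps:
$S{\left(h \right)} = -1$
$A{\left(H \right)} = -1 + H$
$1 A{\left(\left(-5 - 1\right)^{2} \right)} = 1 \left(-1 + \left(-5 - 1\right)^{2}\right) = 1 \left(-1 + \left(-6\right)^{2}\right) = 1 \left(-1 + 36\right) = 1 \cdot 35 = 35$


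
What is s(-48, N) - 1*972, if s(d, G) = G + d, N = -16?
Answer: -1036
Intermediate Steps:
s(-48, N) - 1*972 = (-16 - 48) - 1*972 = -64 - 972 = -1036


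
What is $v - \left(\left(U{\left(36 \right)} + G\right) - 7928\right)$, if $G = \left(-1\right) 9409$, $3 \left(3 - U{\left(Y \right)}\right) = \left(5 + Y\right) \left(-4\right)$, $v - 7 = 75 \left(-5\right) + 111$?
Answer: $\frac{51067}{3} \approx 17022.0$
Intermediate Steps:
$v = -257$ ($v = 7 + \left(75 \left(-5\right) + 111\right) = 7 + \left(-375 + 111\right) = 7 - 264 = -257$)
$U{\left(Y \right)} = \frac{29}{3} + \frac{4 Y}{3}$ ($U{\left(Y \right)} = 3 - \frac{\left(5 + Y\right) \left(-4\right)}{3} = 3 - \frac{-20 - 4 Y}{3} = 3 + \left(\frac{20}{3} + \frac{4 Y}{3}\right) = \frac{29}{3} + \frac{4 Y}{3}$)
$G = -9409$
$v - \left(\left(U{\left(36 \right)} + G\right) - 7928\right) = -257 - \left(\left(\left(\frac{29}{3} + \frac{4}{3} \cdot 36\right) - 9409\right) - 7928\right) = -257 - \left(\left(\left(\frac{29}{3} + 48\right) - 9409\right) - 7928\right) = -257 - \left(\left(\frac{173}{3} - 9409\right) - 7928\right) = -257 - \left(- \frac{28054}{3} - 7928\right) = -257 - - \frac{51838}{3} = -257 + \frac{51838}{3} = \frac{51067}{3}$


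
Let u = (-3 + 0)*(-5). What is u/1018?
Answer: 15/1018 ≈ 0.014735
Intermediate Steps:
u = 15 (u = -3*(-5) = 15)
u/1018 = 15/1018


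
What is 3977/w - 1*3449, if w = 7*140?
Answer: -3376043/980 ≈ -3444.9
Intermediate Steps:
w = 980
3977/w - 1*3449 = 3977/980 - 1*3449 = 3977*(1/980) - 3449 = 3977/980 - 3449 = -3376043/980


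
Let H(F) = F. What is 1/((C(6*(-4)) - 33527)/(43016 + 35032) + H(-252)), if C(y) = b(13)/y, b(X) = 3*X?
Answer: -624384/157612997 ≈ -0.0039615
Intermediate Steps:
C(y) = 39/y (C(y) = (3*13)/y = 39/y)
1/((C(6*(-4)) - 33527)/(43016 + 35032) + H(-252)) = 1/((39/((6*(-4))) - 33527)/(43016 + 35032) - 252) = 1/((39/(-24) - 33527)/78048 - 252) = 1/((39*(-1/24) - 33527)*(1/78048) - 252) = 1/((-13/8 - 33527)*(1/78048) - 252) = 1/(-268229/8*1/78048 - 252) = 1/(-268229/624384 - 252) = 1/(-157612997/624384) = -624384/157612997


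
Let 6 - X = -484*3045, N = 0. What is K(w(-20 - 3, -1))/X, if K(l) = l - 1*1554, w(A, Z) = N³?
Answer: -259/245631 ≈ -0.0010544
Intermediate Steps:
w(A, Z) = 0 (w(A, Z) = 0³ = 0)
X = 1473786 (X = 6 - (-484)*3045 = 6 - 1*(-1473780) = 6 + 1473780 = 1473786)
K(l) = -1554 + l (K(l) = l - 1554 = -1554 + l)
K(w(-20 - 3, -1))/X = (-1554 + 0)/1473786 = -1554*1/1473786 = -259/245631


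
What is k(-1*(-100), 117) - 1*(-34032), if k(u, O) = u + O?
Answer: 34249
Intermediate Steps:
k(u, O) = O + u
k(-1*(-100), 117) - 1*(-34032) = (117 - 1*(-100)) - 1*(-34032) = (117 + 100) + 34032 = 217 + 34032 = 34249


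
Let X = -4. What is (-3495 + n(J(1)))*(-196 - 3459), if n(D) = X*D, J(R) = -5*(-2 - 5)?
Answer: 13285925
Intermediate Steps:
J(R) = 35 (J(R) = -5*(-7) = 35)
n(D) = -4*D
(-3495 + n(J(1)))*(-196 - 3459) = (-3495 - 4*35)*(-196 - 3459) = (-3495 - 140)*(-3655) = -3635*(-3655) = 13285925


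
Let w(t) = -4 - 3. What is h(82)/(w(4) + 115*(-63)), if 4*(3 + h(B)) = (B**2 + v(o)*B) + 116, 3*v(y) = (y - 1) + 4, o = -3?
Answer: -1707/7252 ≈ -0.23538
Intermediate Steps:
w(t) = -7
v(y) = 1 + y/3 (v(y) = ((y - 1) + 4)/3 = ((-1 + y) + 4)/3 = (3 + y)/3 = 1 + y/3)
h(B) = 26 + B**2/4 (h(B) = -3 + ((B**2 + (1 + (1/3)*(-3))*B) + 116)/4 = -3 + ((B**2 + (1 - 1)*B) + 116)/4 = -3 + ((B**2 + 0*B) + 116)/4 = -3 + ((B**2 + 0) + 116)/4 = -3 + (B**2 + 116)/4 = -3 + (116 + B**2)/4 = -3 + (29 + B**2/4) = 26 + B**2/4)
h(82)/(w(4) + 115*(-63)) = (26 + (1/4)*82**2)/(-7 + 115*(-63)) = (26 + (1/4)*6724)/(-7 - 7245) = (26 + 1681)/(-7252) = 1707*(-1/7252) = -1707/7252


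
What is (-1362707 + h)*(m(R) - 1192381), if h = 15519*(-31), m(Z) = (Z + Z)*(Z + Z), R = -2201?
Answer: -33529841426508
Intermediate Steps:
m(Z) = 4*Z**2 (m(Z) = (2*Z)*(2*Z) = 4*Z**2)
h = -481089
(-1362707 + h)*(m(R) - 1192381) = (-1362707 - 481089)*(4*(-2201)**2 - 1192381) = -1843796*(4*4844401 - 1192381) = -1843796*(19377604 - 1192381) = -1843796*18185223 = -33529841426508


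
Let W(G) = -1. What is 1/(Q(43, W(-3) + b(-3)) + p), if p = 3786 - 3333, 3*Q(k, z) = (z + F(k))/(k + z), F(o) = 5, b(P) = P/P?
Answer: 129/58442 ≈ 0.0022073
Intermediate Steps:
b(P) = 1
Q(k, z) = (5 + z)/(3*(k + z)) (Q(k, z) = ((z + 5)/(k + z))/3 = ((5 + z)/(k + z))/3 = (5 + z)/(3*(k + z)))
p = 453
1/(Q(43, W(-3) + b(-3)) + p) = 1/((5 + (-1 + 1))/(3*(43 + (-1 + 1))) + 453) = 1/((5 + 0)/(3*(43 + 0)) + 453) = 1/((⅓)*5/43 + 453) = 1/((⅓)*(1/43)*5 + 453) = 1/(5/129 + 453) = 1/(58442/129) = 129/58442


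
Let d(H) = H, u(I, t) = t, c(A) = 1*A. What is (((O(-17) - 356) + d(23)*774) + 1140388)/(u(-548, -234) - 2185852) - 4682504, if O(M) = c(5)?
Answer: -10236357597183/2186086 ≈ -4.6825e+6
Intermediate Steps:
c(A) = A
O(M) = 5
(((O(-17) - 356) + d(23)*774) + 1140388)/(u(-548, -234) - 2185852) - 4682504 = (((5 - 356) + 23*774) + 1140388)/(-234 - 2185852) - 4682504 = ((-351 + 17802) + 1140388)/(-2186086) - 4682504 = (17451 + 1140388)*(-1/2186086) - 4682504 = 1157839*(-1/2186086) - 4682504 = -1157839/2186086 - 4682504 = -10236357597183/2186086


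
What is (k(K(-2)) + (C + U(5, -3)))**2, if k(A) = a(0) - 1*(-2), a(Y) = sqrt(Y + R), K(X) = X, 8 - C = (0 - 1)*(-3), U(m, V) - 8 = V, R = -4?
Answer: 140 + 48*I ≈ 140.0 + 48.0*I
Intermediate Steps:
U(m, V) = 8 + V
C = 5 (C = 8 - (0 - 1)*(-3) = 8 - (-1)*(-3) = 8 - 1*3 = 8 - 3 = 5)
a(Y) = sqrt(-4 + Y) (a(Y) = sqrt(Y - 4) = sqrt(-4 + Y))
k(A) = 2 + 2*I (k(A) = sqrt(-4 + 0) - 1*(-2) = sqrt(-4) + 2 = 2*I + 2 = 2 + 2*I)
(k(K(-2)) + (C + U(5, -3)))**2 = ((2 + 2*I) + (5 + (8 - 3)))**2 = ((2 + 2*I) + (5 + 5))**2 = ((2 + 2*I) + 10)**2 = (12 + 2*I)**2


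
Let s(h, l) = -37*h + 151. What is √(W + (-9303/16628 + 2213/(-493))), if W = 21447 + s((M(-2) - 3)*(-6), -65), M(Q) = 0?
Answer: √351576509742441785/4098802 ≈ 144.66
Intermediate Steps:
s(h, l) = 151 - 37*h
W = 20932 (W = 21447 + (151 - 37*(0 - 3)*(-6)) = 21447 + (151 - (-111)*(-6)) = 21447 + (151 - 37*18) = 21447 + (151 - 666) = 21447 - 515 = 20932)
√(W + (-9303/16628 + 2213/(-493))) = √(20932 + (-9303/16628 + 2213/(-493))) = √(20932 + (-9303*1/16628 + 2213*(-1/493))) = √(20932 + (-9303/16628 - 2213/493)) = √(20932 - 41384143/8197604) = √(171550862785/8197604) = √351576509742441785/4098802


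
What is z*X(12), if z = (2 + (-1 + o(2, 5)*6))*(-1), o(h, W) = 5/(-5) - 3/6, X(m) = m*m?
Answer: 1152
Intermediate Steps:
X(m) = m²
o(h, W) = -3/2 (o(h, W) = 5*(-⅕) - 3*⅙ = -1 - ½ = -3/2)
z = 8 (z = (2 + (-1 - 3/2*6))*(-1) = (2 + (-1 - 9))*(-1) = (2 - 10)*(-1) = -8*(-1) = 8)
z*X(12) = 8*12² = 8*144 = 1152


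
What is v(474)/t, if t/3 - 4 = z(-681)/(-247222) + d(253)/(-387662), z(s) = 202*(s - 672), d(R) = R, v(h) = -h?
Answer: -688295220196/22238277421 ≈ -30.951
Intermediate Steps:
z(s) = -135744 + 202*s (z(s) = 202*(-672 + s) = -135744 + 202*s)
t = 66714832263/4356298862 (t = 12 + 3*((-135744 + 202*(-681))/(-247222) + 253/(-387662)) = 12 + 3*((-135744 - 137562)*(-1/247222) + 253*(-1/387662)) = 12 + 3*(-273306*(-1/247222) - 23/35242) = 12 + 3*(136653/123611 - 23/35242) = 12 + 3*(4813081973/4356298862) = 12 + 14439245919/4356298862 = 66714832263/4356298862 ≈ 15.315)
v(474)/t = (-1*474)/(66714832263/4356298862) = -474*4356298862/66714832263 = -688295220196/22238277421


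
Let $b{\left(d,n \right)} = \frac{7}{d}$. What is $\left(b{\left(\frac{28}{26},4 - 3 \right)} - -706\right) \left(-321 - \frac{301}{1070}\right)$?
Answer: $- \frac{97974735}{428} \approx -2.2891 \cdot 10^{5}$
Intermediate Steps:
$\left(b{\left(\frac{28}{26},4 - 3 \right)} - -706\right) \left(-321 - \frac{301}{1070}\right) = \left(\frac{7}{28 \cdot \frac{1}{26}} - -706\right) \left(-321 - \frac{301}{1070}\right) = \left(\frac{7}{28 \cdot \frac{1}{26}} + 706\right) \left(-321 - \frac{301}{1070}\right) = \left(\frac{7}{\frac{14}{13}} + 706\right) \left(-321 - \frac{301}{1070}\right) = \left(7 \cdot \frac{13}{14} + 706\right) \left(- \frac{343771}{1070}\right) = \left(\frac{13}{2} + 706\right) \left(- \frac{343771}{1070}\right) = \frac{1425}{2} \left(- \frac{343771}{1070}\right) = - \frac{97974735}{428}$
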